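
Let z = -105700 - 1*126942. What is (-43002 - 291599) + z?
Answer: -567243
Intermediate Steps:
z = -232642 (z = -105700 - 126942 = -232642)
(-43002 - 291599) + z = (-43002 - 291599) - 232642 = -334601 - 232642 = -567243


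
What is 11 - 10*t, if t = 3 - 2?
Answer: 1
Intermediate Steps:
t = 1
11 - 10*t = 11 - 10*1 = 11 - 10 = 1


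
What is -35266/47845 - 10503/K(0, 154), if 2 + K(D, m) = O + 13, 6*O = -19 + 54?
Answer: -431236868/690335 ≈ -624.68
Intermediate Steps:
O = 35/6 (O = (-19 + 54)/6 = (⅙)*35 = 35/6 ≈ 5.8333)
K(D, m) = 101/6 (K(D, m) = -2 + (35/6 + 13) = -2 + 113/6 = 101/6)
-35266/47845 - 10503/K(0, 154) = -35266/47845 - 10503/101/6 = -35266*1/47845 - 10503*6/101 = -5038/6835 - 63018/101 = -431236868/690335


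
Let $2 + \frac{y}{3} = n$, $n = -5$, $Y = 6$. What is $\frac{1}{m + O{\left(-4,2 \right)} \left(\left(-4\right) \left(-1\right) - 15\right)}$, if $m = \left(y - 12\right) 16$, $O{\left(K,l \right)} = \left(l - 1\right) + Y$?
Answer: $- \frac{1}{605} \approx -0.0016529$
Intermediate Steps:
$y = -21$ ($y = -6 + 3 \left(-5\right) = -6 - 15 = -21$)
$O{\left(K,l \right)} = 5 + l$ ($O{\left(K,l \right)} = \left(l - 1\right) + 6 = \left(-1 + l\right) + 6 = 5 + l$)
$m = -528$ ($m = \left(-21 - 12\right) 16 = \left(-33\right) 16 = -528$)
$\frac{1}{m + O{\left(-4,2 \right)} \left(\left(-4\right) \left(-1\right) - 15\right)} = \frac{1}{-528 + \left(5 + 2\right) \left(\left(-4\right) \left(-1\right) - 15\right)} = \frac{1}{-528 + 7 \left(4 - 15\right)} = \frac{1}{-528 + 7 \left(-11\right)} = \frac{1}{-528 - 77} = \frac{1}{-605} = - \frac{1}{605}$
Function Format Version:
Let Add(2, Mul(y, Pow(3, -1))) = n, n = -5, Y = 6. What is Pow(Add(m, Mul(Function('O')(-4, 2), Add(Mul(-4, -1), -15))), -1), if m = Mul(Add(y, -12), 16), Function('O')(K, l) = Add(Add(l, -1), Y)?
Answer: Rational(-1, 605) ≈ -0.0016529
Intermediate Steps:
y = -21 (y = Add(-6, Mul(3, -5)) = Add(-6, -15) = -21)
Function('O')(K, l) = Add(5, l) (Function('O')(K, l) = Add(Add(l, -1), 6) = Add(Add(-1, l), 6) = Add(5, l))
m = -528 (m = Mul(Add(-21, -12), 16) = Mul(-33, 16) = -528)
Pow(Add(m, Mul(Function('O')(-4, 2), Add(Mul(-4, -1), -15))), -1) = Pow(Add(-528, Mul(Add(5, 2), Add(Mul(-4, -1), -15))), -1) = Pow(Add(-528, Mul(7, Add(4, -15))), -1) = Pow(Add(-528, Mul(7, -11)), -1) = Pow(Add(-528, -77), -1) = Pow(-605, -1) = Rational(-1, 605)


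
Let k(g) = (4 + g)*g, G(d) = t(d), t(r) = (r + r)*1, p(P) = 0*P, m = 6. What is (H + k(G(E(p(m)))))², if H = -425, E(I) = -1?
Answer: 184041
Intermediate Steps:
p(P) = 0
t(r) = 2*r (t(r) = (2*r)*1 = 2*r)
G(d) = 2*d
k(g) = g*(4 + g)
(H + k(G(E(p(m)))))² = (-425 + (2*(-1))*(4 + 2*(-1)))² = (-425 - 2*(4 - 2))² = (-425 - 2*2)² = (-425 - 4)² = (-429)² = 184041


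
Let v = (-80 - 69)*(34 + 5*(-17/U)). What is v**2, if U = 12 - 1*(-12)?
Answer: 11863348561/576 ≈ 2.0596e+7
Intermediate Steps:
U = 24 (U = 12 + 12 = 24)
v = -108919/24 (v = (-80 - 69)*(34 + 5*(-17/24)) = -149*(34 + 5*(-17*1/24)) = -149*(34 + 5*(-17/24)) = -149*(34 - 85/24) = -149*731/24 = -108919/24 ≈ -4538.3)
v**2 = (-108919/24)**2 = 11863348561/576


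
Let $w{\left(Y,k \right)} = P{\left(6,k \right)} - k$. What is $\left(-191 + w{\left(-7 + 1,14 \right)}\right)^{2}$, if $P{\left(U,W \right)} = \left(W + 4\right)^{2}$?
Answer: $14161$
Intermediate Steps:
$P{\left(U,W \right)} = \left(4 + W\right)^{2}$
$w{\left(Y,k \right)} = \left(4 + k\right)^{2} - k$
$\left(-191 + w{\left(-7 + 1,14 \right)}\right)^{2} = \left(-191 + \left(\left(4 + 14\right)^{2} - 14\right)\right)^{2} = \left(-191 - \left(14 - 18^{2}\right)\right)^{2} = \left(-191 + \left(324 - 14\right)\right)^{2} = \left(-191 + 310\right)^{2} = 119^{2} = 14161$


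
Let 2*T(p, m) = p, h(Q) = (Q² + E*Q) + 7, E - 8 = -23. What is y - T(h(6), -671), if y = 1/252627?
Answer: 11873471/505254 ≈ 23.500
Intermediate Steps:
E = -15 (E = 8 - 23 = -15)
h(Q) = 7 + Q² - 15*Q (h(Q) = (Q² - 15*Q) + 7 = 7 + Q² - 15*Q)
T(p, m) = p/2
y = 1/252627 ≈ 3.9584e-6
y - T(h(6), -671) = 1/252627 - (7 + 6² - 15*6)/2 = 1/252627 - (7 + 36 - 90)/2 = 1/252627 - (-47)/2 = 1/252627 - 1*(-47/2) = 1/252627 + 47/2 = 11873471/505254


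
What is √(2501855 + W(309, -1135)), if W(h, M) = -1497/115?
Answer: 2*√8271715055/115 ≈ 1581.7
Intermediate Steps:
W(h, M) = -1497/115 (W(h, M) = -1497*1/115 = -1497/115)
√(2501855 + W(309, -1135)) = √(2501855 - 1497/115) = √(287711828/115) = 2*√8271715055/115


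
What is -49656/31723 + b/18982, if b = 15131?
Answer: -462569479/602165986 ≈ -0.76818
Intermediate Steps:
-49656/31723 + b/18982 = -49656/31723 + 15131/18982 = -462569479/602165986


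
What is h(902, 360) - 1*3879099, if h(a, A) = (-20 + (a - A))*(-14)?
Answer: -3886407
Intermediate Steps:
h(a, A) = 280 - 14*a + 14*A (h(a, A) = (-20 + a - A)*(-14) = 280 - 14*a + 14*A)
h(902, 360) - 1*3879099 = (280 - 14*902 + 14*360) - 1*3879099 = (280 - 12628 + 5040) - 3879099 = -7308 - 3879099 = -3886407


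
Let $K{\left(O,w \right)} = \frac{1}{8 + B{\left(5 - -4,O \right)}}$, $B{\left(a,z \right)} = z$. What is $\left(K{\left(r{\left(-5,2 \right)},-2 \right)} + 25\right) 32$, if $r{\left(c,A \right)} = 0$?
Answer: $804$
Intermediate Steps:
$K{\left(O,w \right)} = \frac{1}{8 + O}$
$\left(K{\left(r{\left(-5,2 \right)},-2 \right)} + 25\right) 32 = \left(\frac{1}{8 + 0} + 25\right) 32 = \left(\frac{1}{8} + 25\right) 32 = \frac{201}{8} \cdot 32 = 804$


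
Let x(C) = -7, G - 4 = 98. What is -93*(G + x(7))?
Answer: -8835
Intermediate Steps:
G = 102 (G = 4 + 98 = 102)
-93*(G + x(7)) = -93*(102 - 7) = -93*95 = -8835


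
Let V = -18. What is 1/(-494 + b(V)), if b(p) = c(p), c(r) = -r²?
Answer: -1/818 ≈ -0.0012225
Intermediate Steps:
b(p) = -p²
1/(-494 + b(V)) = 1/(-494 - 1*(-18)²) = 1/(-494 - 1*324) = 1/(-494 - 324) = 1/(-818) = -1/818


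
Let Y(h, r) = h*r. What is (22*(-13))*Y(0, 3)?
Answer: 0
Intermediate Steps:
(22*(-13))*Y(0, 3) = (22*(-13))*(0*3) = -286*0 = 0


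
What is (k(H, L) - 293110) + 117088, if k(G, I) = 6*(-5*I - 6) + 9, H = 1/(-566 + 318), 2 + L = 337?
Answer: -186099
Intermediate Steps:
L = 335 (L = -2 + 337 = 335)
H = -1/248 (H = 1/(-248) = -1/248 ≈ -0.0040323)
k(G, I) = -27 - 30*I (k(G, I) = 6*(-6 - 5*I) + 9 = (-36 - 30*I) + 9 = -27 - 30*I)
(k(H, L) - 293110) + 117088 = ((-27 - 30*335) - 293110) + 117088 = ((-27 - 10050) - 293110) + 117088 = (-10077 - 293110) + 117088 = -303187 + 117088 = -186099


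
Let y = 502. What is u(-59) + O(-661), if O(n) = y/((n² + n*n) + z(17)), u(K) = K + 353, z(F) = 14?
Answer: 128457083/436928 ≈ 294.00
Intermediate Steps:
u(K) = 353 + K
O(n) = 502/(14 + 2*n²) (O(n) = 502/((n² + n*n) + 14) = 502/((n² + n²) + 14) = 502/(2*n² + 14) = 502/(14 + 2*n²))
u(-59) + O(-661) = (353 - 59) + 251/(7 + (-661)²) = 294 + 251/(7 + 436921) = 294 + 251/436928 = 128457083/436928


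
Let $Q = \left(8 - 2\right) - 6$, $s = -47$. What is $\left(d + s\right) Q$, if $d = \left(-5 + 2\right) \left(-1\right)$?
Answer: $0$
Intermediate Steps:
$d = 3$ ($d = \left(-3\right) \left(-1\right) = 3$)
$Q = 0$ ($Q = 6 - 6 = 0$)
$\left(d + s\right) Q = \left(3 - 47\right) 0 = \left(-44\right) 0 = 0$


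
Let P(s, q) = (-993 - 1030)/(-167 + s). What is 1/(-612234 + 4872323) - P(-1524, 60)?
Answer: -8618158356/7203810499 ≈ -1.1963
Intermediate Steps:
P(s, q) = -2023/(-167 + s)
1/(-612234 + 4872323) - P(-1524, 60) = 1/(-612234 + 4872323) - (-2023)/(-167 - 1524) = 1/4260089 - (-2023)/(-1691) = 1/4260089 - (-2023)*(-1)/1691 = 1/4260089 - 1*2023/1691 = 1/4260089 - 2023/1691 = -8618158356/7203810499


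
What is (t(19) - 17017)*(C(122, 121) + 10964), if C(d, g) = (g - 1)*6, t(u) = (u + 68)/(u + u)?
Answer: -3777197678/19 ≈ -1.9880e+8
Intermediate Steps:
t(u) = (68 + u)/(2*u) (t(u) = (68 + u)/((2*u)) = (68 + u)*(1/(2*u)) = (68 + u)/(2*u))
C(d, g) = -6 + 6*g (C(d, g) = (-1 + g)*6 = -6 + 6*g)
(t(19) - 17017)*(C(122, 121) + 10964) = ((½)*(68 + 19)/19 - 17017)*((-6 + 6*121) + 10964) = ((½)*(1/19)*87 - 17017)*((-6 + 726) + 10964) = (87/38 - 17017)*(720 + 10964) = -646559/38*11684 = -3777197678/19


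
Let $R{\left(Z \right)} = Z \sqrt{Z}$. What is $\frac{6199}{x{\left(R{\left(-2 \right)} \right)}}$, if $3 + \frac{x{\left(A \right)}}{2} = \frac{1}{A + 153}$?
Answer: $- \frac{217268751}{209836} - \frac{6199 i \sqrt{2}}{209836} \approx -1035.4 - 0.041779 i$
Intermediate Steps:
$R{\left(Z \right)} = Z^{\frac{3}{2}}$
$x{\left(A \right)} = -6 + \frac{2}{153 + A}$ ($x{\left(A \right)} = -6 + \frac{2}{A + 153} = -6 + \frac{2}{153 + A}$)
$\frac{6199}{x{\left(R{\left(-2 \right)} \right)}} = \frac{6199}{2 \frac{1}{153 + \left(-2\right)^{\frac{3}{2}}} \left(-458 - 3 \left(-2\right)^{\frac{3}{2}}\right)} = \frac{6199}{2 \frac{1}{153 - 2 i \sqrt{2}} \left(-458 - 3 \left(- 2 i \sqrt{2}\right)\right)} = \frac{6199}{2 \frac{1}{153 - 2 i \sqrt{2}} \left(-458 + 6 i \sqrt{2}\right)} = 6199 \frac{153 - 2 i \sqrt{2}}{2 \left(-458 + 6 i \sqrt{2}\right)} = \frac{6199 \left(153 - 2 i \sqrt{2}\right)}{2 \left(-458 + 6 i \sqrt{2}\right)}$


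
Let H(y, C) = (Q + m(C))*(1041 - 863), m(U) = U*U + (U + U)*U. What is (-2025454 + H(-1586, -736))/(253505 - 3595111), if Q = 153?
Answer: -143633722/1670803 ≈ -85.967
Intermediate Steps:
m(U) = 3*U² (m(U) = U² + (2*U)*U = U² + 2*U² = 3*U²)
H(y, C) = 27234 + 534*C² (H(y, C) = (153 + 3*C²)*(1041 - 863) = (153 + 3*C²)*178 = 27234 + 534*C²)
(-2025454 + H(-1586, -736))/(253505 - 3595111) = (-2025454 + (27234 + 534*(-736)²))/(253505 - 3595111) = (-2025454 + (27234 + 534*541696))/(-3341606) = (-2025454 + (27234 + 289265664))*(-1/3341606) = (-2025454 + 289292898)*(-1/3341606) = 287267444*(-1/3341606) = -143633722/1670803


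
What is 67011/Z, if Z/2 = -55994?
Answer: -67011/111988 ≈ -0.59838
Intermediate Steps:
Z = -111988 (Z = 2*(-55994) = -111988)
67011/Z = 67011/(-111988) = 67011*(-1/111988) = -67011/111988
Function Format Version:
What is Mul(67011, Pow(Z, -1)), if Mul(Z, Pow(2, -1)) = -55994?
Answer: Rational(-67011, 111988) ≈ -0.59838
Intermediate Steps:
Z = -111988 (Z = Mul(2, -55994) = -111988)
Mul(67011, Pow(Z, -1)) = Mul(67011, Pow(-111988, -1)) = Mul(67011, Rational(-1, 111988)) = Rational(-67011, 111988)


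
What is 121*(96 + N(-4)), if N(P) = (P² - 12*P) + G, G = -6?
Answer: 18634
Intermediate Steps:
N(P) = -6 + P² - 12*P (N(P) = (P² - 12*P) - 6 = -6 + P² - 12*P)
121*(96 + N(-4)) = 121*(96 + (-6 + (-4)² - 12*(-4))) = 121*(96 + (-6 + 16 + 48)) = 121*(96 + 58) = 121*154 = 18634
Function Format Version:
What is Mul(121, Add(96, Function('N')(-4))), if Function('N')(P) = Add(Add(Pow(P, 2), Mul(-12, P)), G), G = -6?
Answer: 18634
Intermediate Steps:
Function('N')(P) = Add(-6, Pow(P, 2), Mul(-12, P)) (Function('N')(P) = Add(Add(Pow(P, 2), Mul(-12, P)), -6) = Add(-6, Pow(P, 2), Mul(-12, P)))
Mul(121, Add(96, Function('N')(-4))) = Mul(121, Add(96, Add(-6, Pow(-4, 2), Mul(-12, -4)))) = Mul(121, Add(96, Add(-6, 16, 48))) = Mul(121, Add(96, 58)) = Mul(121, 154) = 18634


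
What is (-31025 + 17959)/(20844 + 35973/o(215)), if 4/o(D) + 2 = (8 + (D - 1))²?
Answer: -26132/886452381 ≈ -2.9479e-5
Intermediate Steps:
o(D) = 4/(-2 + (7 + D)²) (o(D) = 4/(-2 + (8 + (D - 1))²) = 4/(-2 + (8 + (-1 + D))²) = 4/(-2 + (7 + D)²))
(-31025 + 17959)/(20844 + 35973/o(215)) = (-31025 + 17959)/(20844 + 35973/((4/(-2 + (7 + 215)²)))) = -13066/(20844 + 35973/((4/(-2 + 222²)))) = -13066/(20844 + 35973/((4/(-2 + 49284)))) = -13066/(20844 + 35973/((4/49282))) = -13066/(20844 + 35973/((4*(1/49282)))) = -13066/(20844 + 35973/(2/24641)) = -13066/(20844 + 35973*(24641/2)) = -13066/(20844 + 886410693/2) = -13066/886452381/2 = -13066*2/886452381 = -26132/886452381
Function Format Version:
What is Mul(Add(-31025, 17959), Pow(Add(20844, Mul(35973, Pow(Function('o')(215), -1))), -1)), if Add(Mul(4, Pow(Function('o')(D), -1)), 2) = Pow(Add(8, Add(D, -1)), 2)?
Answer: Rational(-26132, 886452381) ≈ -2.9479e-5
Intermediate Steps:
Function('o')(D) = Mul(4, Pow(Add(-2, Pow(Add(7, D), 2)), -1)) (Function('o')(D) = Mul(4, Pow(Add(-2, Pow(Add(8, Add(D, -1)), 2)), -1)) = Mul(4, Pow(Add(-2, Pow(Add(8, Add(-1, D)), 2)), -1)) = Mul(4, Pow(Add(-2, Pow(Add(7, D), 2)), -1)))
Mul(Add(-31025, 17959), Pow(Add(20844, Mul(35973, Pow(Function('o')(215), -1))), -1)) = Mul(Add(-31025, 17959), Pow(Add(20844, Mul(35973, Pow(Mul(4, Pow(Add(-2, Pow(Add(7, 215), 2)), -1)), -1))), -1)) = Mul(-13066, Pow(Add(20844, Mul(35973, Pow(Mul(4, Pow(Add(-2, Pow(222, 2)), -1)), -1))), -1)) = Mul(-13066, Pow(Add(20844, Mul(35973, Pow(Mul(4, Pow(Add(-2, 49284), -1)), -1))), -1)) = Mul(-13066, Pow(Add(20844, Mul(35973, Pow(Mul(4, Pow(49282, -1)), -1))), -1)) = Mul(-13066, Pow(Add(20844, Mul(35973, Pow(Mul(4, Rational(1, 49282)), -1))), -1)) = Mul(-13066, Pow(Add(20844, Mul(35973, Pow(Rational(2, 24641), -1))), -1)) = Mul(-13066, Pow(Add(20844, Mul(35973, Rational(24641, 2))), -1)) = Mul(-13066, Pow(Add(20844, Rational(886410693, 2)), -1)) = Mul(-13066, Pow(Rational(886452381, 2), -1)) = Mul(-13066, Rational(2, 886452381)) = Rational(-26132, 886452381)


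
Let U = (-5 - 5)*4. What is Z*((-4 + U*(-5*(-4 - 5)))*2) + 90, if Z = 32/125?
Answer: -104206/125 ≈ -833.65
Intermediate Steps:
Z = 32/125 (Z = 32*(1/125) = 32/125 ≈ 0.25600)
U = -40 (U = -10*4 = -40)
Z*((-4 + U*(-5*(-4 - 5)))*2) + 90 = 32*((-4 - (-200)*(-4 - 5))*2)/125 + 90 = 32*((-4 - (-200)*(-9))*2)/125 + 90 = 32*((-4 - 40*45)*2)/125 + 90 = 32*((-4 - 1800)*2)/125 + 90 = 32*(-1804*2)/125 + 90 = (32/125)*(-3608) + 90 = -115456/125 + 90 = -104206/125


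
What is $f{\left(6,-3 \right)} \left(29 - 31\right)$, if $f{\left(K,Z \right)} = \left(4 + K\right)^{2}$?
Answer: $-200$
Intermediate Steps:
$f{\left(6,-3 \right)} \left(29 - 31\right) = \left(4 + 6\right)^{2} \left(29 - 31\right) = 10^{2} \left(-2\right) = 100 \left(-2\right) = -200$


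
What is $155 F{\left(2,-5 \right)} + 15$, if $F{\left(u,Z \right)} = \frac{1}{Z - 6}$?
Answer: $\frac{10}{11} \approx 0.90909$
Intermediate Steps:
$F{\left(u,Z \right)} = \frac{1}{-6 + Z}$
$155 F{\left(2,-5 \right)} + 15 = \frac{155}{-6 - 5} + 15 = \frac{155}{-11} + 15 = 155 \left(- \frac{1}{11}\right) + 15 = - \frac{155}{11} + 15 = \frac{10}{11}$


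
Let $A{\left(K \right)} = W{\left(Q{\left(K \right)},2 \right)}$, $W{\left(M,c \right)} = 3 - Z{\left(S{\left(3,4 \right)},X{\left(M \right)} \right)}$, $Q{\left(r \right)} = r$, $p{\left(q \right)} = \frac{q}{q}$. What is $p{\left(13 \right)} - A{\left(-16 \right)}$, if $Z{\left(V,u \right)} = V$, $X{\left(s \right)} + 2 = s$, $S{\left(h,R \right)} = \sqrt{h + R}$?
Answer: $-2 + \sqrt{7} \approx 0.64575$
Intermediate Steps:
$p{\left(q \right)} = 1$
$S{\left(h,R \right)} = \sqrt{R + h}$
$X{\left(s \right)} = -2 + s$
$W{\left(M,c \right)} = 3 - \sqrt{7}$ ($W{\left(M,c \right)} = 3 - \sqrt{4 + 3} = 3 - \sqrt{7}$)
$A{\left(K \right)} = 3 - \sqrt{7}$
$p{\left(13 \right)} - A{\left(-16 \right)} = 1 - \left(3 - \sqrt{7}\right) = -2 + \sqrt{7}$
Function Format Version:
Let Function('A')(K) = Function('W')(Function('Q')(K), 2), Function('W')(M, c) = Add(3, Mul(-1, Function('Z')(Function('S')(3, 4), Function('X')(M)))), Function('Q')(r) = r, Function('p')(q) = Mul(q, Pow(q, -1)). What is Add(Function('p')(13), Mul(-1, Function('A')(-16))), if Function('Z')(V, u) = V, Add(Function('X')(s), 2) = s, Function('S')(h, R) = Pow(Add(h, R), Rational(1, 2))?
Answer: Add(-2, Pow(7, Rational(1, 2))) ≈ 0.64575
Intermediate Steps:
Function('p')(q) = 1
Function('S')(h, R) = Pow(Add(R, h), Rational(1, 2))
Function('X')(s) = Add(-2, s)
Function('W')(M, c) = Add(3, Mul(-1, Pow(7, Rational(1, 2)))) (Function('W')(M, c) = Add(3, Mul(-1, Pow(Add(4, 3), Rational(1, 2)))) = Add(3, Mul(-1, Pow(7, Rational(1, 2)))))
Function('A')(K) = Add(3, Mul(-1, Pow(7, Rational(1, 2))))
Add(Function('p')(13), Mul(-1, Function('A')(-16))) = Add(1, Mul(-1, Add(3, Mul(-1, Pow(7, Rational(1, 2)))))) = Add(1, Add(-3, Pow(7, Rational(1, 2)))) = Add(-2, Pow(7, Rational(1, 2)))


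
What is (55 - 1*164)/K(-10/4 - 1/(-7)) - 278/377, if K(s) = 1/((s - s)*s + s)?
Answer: 1352177/5278 ≈ 256.19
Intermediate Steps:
K(s) = 1/s (K(s) = 1/(0*s + s) = 1/(0 + s) = 1/s)
(55 - 1*164)/K(-10/4 - 1/(-7)) - 278/377 = (55 - 1*164)/(1/(-10/4 - 1/(-7))) - 278/377 = (55 - 164)/(1/(-10*1/4 - 1*(-1/7))) - 278*1/377 = -109/(1/(-5/2 + 1/7)) - 278/377 = -109/(1/(-33/14)) - 278/377 = -109/(-14/33) - 278/377 = -109*(-33/14) - 278/377 = 3597/14 - 278/377 = 1352177/5278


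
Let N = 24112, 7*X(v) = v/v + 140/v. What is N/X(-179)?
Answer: 30212336/39 ≈ 7.7468e+5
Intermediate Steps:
X(v) = ⅐ + 20/v (X(v) = (v/v + 140/v)/7 = (1 + 140/v)/7 = ⅐ + 20/v)
N/X(-179) = 24112/(((⅐)*(140 - 179)/(-179))) = 24112/(((⅐)*(-1/179)*(-39))) = 24112/(39/1253) = 24112*(1253/39) = 30212336/39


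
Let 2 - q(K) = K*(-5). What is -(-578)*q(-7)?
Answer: -19074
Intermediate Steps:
q(K) = 2 + 5*K (q(K) = 2 - K*(-5) = 2 - (-5)*K = 2 + 5*K)
-(-578)*q(-7) = -(-578)*(2 + 5*(-7)) = -(-578)*(2 - 35) = -(-578)*(-33) = -578*33 = -19074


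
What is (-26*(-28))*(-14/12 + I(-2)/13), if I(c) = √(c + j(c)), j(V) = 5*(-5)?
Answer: -2548/3 + 168*I*√3 ≈ -849.33 + 290.98*I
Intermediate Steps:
j(V) = -25
I(c) = √(-25 + c) (I(c) = √(c - 25) = √(-25 + c))
(-26*(-28))*(-14/12 + I(-2)/13) = (-26*(-28))*(-14/12 + √(-25 - 2)/13) = 728*(-14*1/12 + √(-27)*(1/13)) = 728*(-7/6 + (3*I*√3)*(1/13)) = 728*(-7/6 + 3*I*√3/13) = -2548/3 + 168*I*√3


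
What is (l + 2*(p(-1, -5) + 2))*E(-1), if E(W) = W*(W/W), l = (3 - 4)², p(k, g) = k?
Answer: -3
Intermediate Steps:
l = 1 (l = (-1)² = 1)
E(W) = W (E(W) = W*1 = W)
(l + 2*(p(-1, -5) + 2))*E(-1) = (1 + 2*(-1 + 2))*(-1) = (1 + 2*1)*(-1) = (1 + 2)*(-1) = 3*(-1) = -3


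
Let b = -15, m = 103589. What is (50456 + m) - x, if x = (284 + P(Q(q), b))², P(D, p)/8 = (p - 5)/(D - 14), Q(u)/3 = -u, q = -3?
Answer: 54189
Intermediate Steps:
Q(u) = -3*u (Q(u) = 3*(-u) = -3*u)
P(D, p) = 8*(-5 + p)/(-14 + D) (P(D, p) = 8*((p - 5)/(D - 14)) = 8*((-5 + p)/(-14 + D)) = 8*(-5 + p)/(-14 + D))
x = 99856 (x = (284 + 8*(-5 - 15)/(-14 - 3*(-3)))² = (284 + 8*(-20)/(-14 + 9))² = (284 + 8*(-20)/(-5))² = (284 + 8*(-⅕)*(-20))² = (284 + 32)² = 316² = 99856)
(50456 + m) - x = (50456 + 103589) - 1*99856 = 154045 - 99856 = 54189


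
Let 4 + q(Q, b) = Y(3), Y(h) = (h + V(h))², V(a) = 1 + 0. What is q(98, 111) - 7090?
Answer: -7078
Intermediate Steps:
V(a) = 1
Y(h) = (1 + h)² (Y(h) = (h + 1)² = (1 + h)²)
q(Q, b) = 12 (q(Q, b) = -4 + (1 + 3)² = -4 + 4² = -4 + 16 = 12)
q(98, 111) - 7090 = 12 - 7090 = -7078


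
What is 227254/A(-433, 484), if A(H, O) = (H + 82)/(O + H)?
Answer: -3863318/117 ≈ -33020.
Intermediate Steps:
A(H, O) = (82 + H)/(H + O)
227254/A(-433, 484) = 227254/(((82 - 433)/(-433 + 484))) = 227254/((-351/51)) = 227254/(((1/51)*(-351))) = 227254/(-117/17) = 227254*(-17/117) = -3863318/117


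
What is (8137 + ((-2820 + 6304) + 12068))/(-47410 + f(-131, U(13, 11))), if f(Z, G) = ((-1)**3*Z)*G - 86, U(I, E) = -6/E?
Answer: -260579/523242 ≈ -0.49801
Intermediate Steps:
f(Z, G) = -86 - G*Z (f(Z, G) = (-Z)*G - 86 = -G*Z - 86 = -86 - G*Z)
(8137 + ((-2820 + 6304) + 12068))/(-47410 + f(-131, U(13, 11))) = (8137 + ((-2820 + 6304) + 12068))/(-47410 + (-86 - 1*(-6/11)*(-131))) = (8137 + (3484 + 12068))/(-47410 + (-86 - 1*(-6*1/11)*(-131))) = (8137 + 15552)/(-47410 + (-86 - 1*(-6/11)*(-131))) = 23689/(-47410 + (-86 - 786/11)) = 23689/(-47410 - 1732/11) = 23689/(-523242/11) = 23689*(-11/523242) = -260579/523242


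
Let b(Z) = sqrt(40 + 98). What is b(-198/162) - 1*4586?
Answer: -4586 + sqrt(138) ≈ -4574.3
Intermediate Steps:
b(Z) = sqrt(138)
b(-198/162) - 1*4586 = sqrt(138) - 1*4586 = sqrt(138) - 4586 = -4586 + sqrt(138)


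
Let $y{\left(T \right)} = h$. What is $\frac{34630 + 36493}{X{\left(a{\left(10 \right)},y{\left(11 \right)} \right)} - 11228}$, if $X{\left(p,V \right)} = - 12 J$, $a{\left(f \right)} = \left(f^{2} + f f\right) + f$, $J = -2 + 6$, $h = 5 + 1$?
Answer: $- \frac{71123}{11276} \approx -6.3075$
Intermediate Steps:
$h = 6$
$J = 4$
$y{\left(T \right)} = 6$
$a{\left(f \right)} = f + 2 f^{2}$ ($a{\left(f \right)} = \left(f^{2} + f^{2}\right) + f = 2 f^{2} + f = f + 2 f^{2}$)
$X{\left(p,V \right)} = -48$ ($X{\left(p,V \right)} = \left(-12\right) 4 = -48$)
$\frac{34630 + 36493}{X{\left(a{\left(10 \right)},y{\left(11 \right)} \right)} - 11228} = \frac{34630 + 36493}{-48 - 11228} = \frac{71123}{-11276} = 71123 \left(- \frac{1}{11276}\right) = - \frac{71123}{11276}$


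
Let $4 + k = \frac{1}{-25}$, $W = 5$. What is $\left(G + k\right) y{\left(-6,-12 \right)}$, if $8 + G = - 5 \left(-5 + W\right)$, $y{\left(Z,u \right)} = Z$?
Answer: $\frac{1806}{25} \approx 72.24$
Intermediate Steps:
$G = -8$ ($G = -8 - 5 \left(-5 + 5\right) = -8 - 0 = -8 + 0 = -8$)
$k = - \frac{101}{25}$ ($k = -4 + \frac{1}{-25} = -4 - \frac{1}{25} = - \frac{101}{25} \approx -4.04$)
$\left(G + k\right) y{\left(-6,-12 \right)} = \left(-8 - \frac{101}{25}\right) \left(-6\right) = \left(- \frac{301}{25}\right) \left(-6\right) = \frac{1806}{25}$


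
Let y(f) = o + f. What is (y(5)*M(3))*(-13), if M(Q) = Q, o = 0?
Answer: -195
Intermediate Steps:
y(f) = f (y(f) = 0 + f = f)
(y(5)*M(3))*(-13) = (5*3)*(-13) = 15*(-13) = -195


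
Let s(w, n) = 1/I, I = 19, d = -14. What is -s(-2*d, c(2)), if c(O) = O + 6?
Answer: -1/19 ≈ -0.052632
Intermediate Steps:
c(O) = 6 + O
s(w, n) = 1/19
-s(-2*d, c(2)) = -1*1/19 = -1/19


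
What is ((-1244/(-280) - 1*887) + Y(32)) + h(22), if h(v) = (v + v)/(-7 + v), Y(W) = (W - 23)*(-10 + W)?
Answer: -143141/210 ≈ -681.62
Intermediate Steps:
Y(W) = (-23 + W)*(-10 + W)
h(v) = 2*v/(-7 + v) (h(v) = (2*v)/(-7 + v) = 2*v/(-7 + v))
((-1244/(-280) - 1*887) + Y(32)) + h(22) = ((-1244/(-280) - 1*887) + (230 + 32**2 - 33*32)) + 2*22/(-7 + 22) = ((-1244*(-1/280) - 887) + (230 + 1024 - 1056)) + 2*22/15 = ((311/70 - 887) + 198) + 2*22*(1/15) = (-61779/70 + 198) + 44/15 = -47919/70 + 44/15 = -143141/210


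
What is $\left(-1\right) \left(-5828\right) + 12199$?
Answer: $18027$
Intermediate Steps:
$\left(-1\right) \left(-5828\right) + 12199 = 5828 + 12199 = 18027$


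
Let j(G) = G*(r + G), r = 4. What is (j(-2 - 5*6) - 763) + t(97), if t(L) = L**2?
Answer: 9542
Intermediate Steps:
j(G) = G*(4 + G)
(j(-2 - 5*6) - 763) + t(97) = ((-2 - 5*6)*(4 + (-2 - 5*6)) - 763) + 97**2 = ((-2 - 30)*(4 + (-2 - 30)) - 763) + 9409 = (-32*(4 - 32) - 763) + 9409 = (-32*(-28) - 763) + 9409 = (896 - 763) + 9409 = 133 + 9409 = 9542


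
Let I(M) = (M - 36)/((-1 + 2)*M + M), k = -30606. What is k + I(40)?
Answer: -612119/20 ≈ -30606.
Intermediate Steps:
I(M) = (-36 + M)/(2*M) (I(M) = (-36 + M)/(1*M + M) = (-36 + M)/(M + M) = (-36 + M)/((2*M)) = (-36 + M)*(1/(2*M)) = (-36 + M)/(2*M))
k + I(40) = -30606 + (½)*(-36 + 40)/40 = -30606 + (½)*(1/40)*4 = -30606 + 1/20 = -612119/20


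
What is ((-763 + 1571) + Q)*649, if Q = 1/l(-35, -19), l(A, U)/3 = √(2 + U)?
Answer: 524392 - 649*I*√17/51 ≈ 5.2439e+5 - 52.469*I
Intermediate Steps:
l(A, U) = 3*√(2 + U)
Q = -I*√17/51 (Q = 1/(3*√(2 - 19)) = 1/(3*√(-17)) = 1/(3*(I*√17)) = 1/(3*I*√17) = -I*√17/51 ≈ -0.080845*I)
((-763 + 1571) + Q)*649 = ((-763 + 1571) - I*√17/51)*649 = (808 - I*√17/51)*649 = 524392 - 649*I*√17/51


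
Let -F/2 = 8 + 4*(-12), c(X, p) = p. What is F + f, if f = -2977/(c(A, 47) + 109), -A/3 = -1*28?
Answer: 731/12 ≈ 60.917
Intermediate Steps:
A = 84 (A = -(-3)*28 = -3*(-28) = 84)
F = 80 (F = -2*(8 + 4*(-12)) = -2*(8 - 48) = -2*(-40) = 80)
f = -229/12 (f = -2977/(47 + 109) = -2977/156 = -2977*1/156 = -229/12 ≈ -19.083)
F + f = 80 - 229/12 = 731/12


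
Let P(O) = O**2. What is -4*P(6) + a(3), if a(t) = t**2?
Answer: -135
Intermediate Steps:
-4*P(6) + a(3) = -4*6**2 + 3**2 = -4*36 + 9 = -144 + 9 = -135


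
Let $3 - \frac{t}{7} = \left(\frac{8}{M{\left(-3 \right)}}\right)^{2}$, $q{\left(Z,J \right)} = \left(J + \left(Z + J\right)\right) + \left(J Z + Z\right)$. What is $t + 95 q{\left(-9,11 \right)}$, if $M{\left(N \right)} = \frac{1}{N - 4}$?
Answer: $-30956$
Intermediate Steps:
$M{\left(N \right)} = \frac{1}{-4 + N}$
$q{\left(Z,J \right)} = 2 J + 2 Z + J Z$ ($q{\left(Z,J \right)} = \left(J + \left(J + Z\right)\right) + \left(Z + J Z\right) = \left(Z + 2 J\right) + \left(Z + J Z\right) = 2 J + 2 Z + J Z$)
$t = -21931$ ($t = 21 - 7 \left(\frac{8}{\frac{1}{-4 - 3}}\right)^{2} = 21 - 7 \left(\frac{8}{\frac{1}{-7}}\right)^{2} = 21 - 7 \left(\frac{8}{- \frac{1}{7}}\right)^{2} = 21 - 7 \left(8 \left(-7\right)\right)^{2} = 21 - 7 \left(-56\right)^{2} = 21 - 21952 = -21931$)
$t + 95 q{\left(-9,11 \right)} = -21931 + 95 \left(2 \cdot 11 + 2 \left(-9\right) + 11 \left(-9\right)\right) = -21931 + 95 \left(22 - 18 - 99\right) = -21931 + 95 \left(-95\right) = -21931 - 9025 = -30956$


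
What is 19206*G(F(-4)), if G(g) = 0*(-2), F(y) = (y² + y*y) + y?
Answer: 0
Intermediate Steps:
F(y) = y + 2*y² (F(y) = (y² + y²) + y = 2*y² + y = y + 2*y²)
G(g) = 0
19206*G(F(-4)) = 19206*0 = 0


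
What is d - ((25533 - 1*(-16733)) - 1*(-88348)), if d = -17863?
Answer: -148477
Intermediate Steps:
d - ((25533 - 1*(-16733)) - 1*(-88348)) = -17863 - ((25533 - 1*(-16733)) - 1*(-88348)) = -17863 - ((25533 + 16733) + 88348) = -17863 - (42266 + 88348) = -17863 - 1*130614 = -17863 - 130614 = -148477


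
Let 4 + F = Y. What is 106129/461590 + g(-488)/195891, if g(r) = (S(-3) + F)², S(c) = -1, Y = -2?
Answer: 20812333849/90421326690 ≈ 0.23017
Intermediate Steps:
F = -6 (F = -4 - 2 = -6)
g(r) = 49 (g(r) = (-1 - 6)² = (-7)² = 49)
106129/461590 + g(-488)/195891 = 106129/461590 + 49/195891 = 20812333849/90421326690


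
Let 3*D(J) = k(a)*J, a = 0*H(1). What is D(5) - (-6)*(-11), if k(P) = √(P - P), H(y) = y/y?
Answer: -66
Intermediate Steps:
H(y) = 1
a = 0 (a = 0*1 = 0)
k(P) = 0 (k(P) = √0 = 0)
D(J) = 0 (D(J) = (0*J)/3 = (⅓)*0 = 0)
D(5) - (-6)*(-11) = 0 - (-6)*(-11) = 0 - 1*66 = 0 - 66 = -66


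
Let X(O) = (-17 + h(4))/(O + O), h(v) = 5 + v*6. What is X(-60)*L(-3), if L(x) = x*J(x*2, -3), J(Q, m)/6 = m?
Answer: -27/5 ≈ -5.4000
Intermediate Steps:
J(Q, m) = 6*m
h(v) = 5 + 6*v
L(x) = -18*x (L(x) = x*(6*(-3)) = x*(-18) = -18*x)
X(O) = 6/O (X(O) = (-17 + (5 + 6*4))/(O + O) = (-17 + (5 + 24))/((2*O)) = (-17 + 29)*(1/(2*O)) = 12*(1/(2*O)) = 6/O)
X(-60)*L(-3) = (6/(-60))*(-18*(-3)) = (6*(-1/60))*54 = -⅒*54 = -27/5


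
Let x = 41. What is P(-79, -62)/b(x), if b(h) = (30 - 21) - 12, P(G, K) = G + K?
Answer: 47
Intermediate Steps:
b(h) = -3 (b(h) = 9 - 12 = -3)
P(-79, -62)/b(x) = (-79 - 62)/(-3) = -141*(-1/3) = 47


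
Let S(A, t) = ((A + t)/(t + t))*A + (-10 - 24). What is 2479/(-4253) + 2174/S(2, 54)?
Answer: -125924452/1892585 ≈ -66.536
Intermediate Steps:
S(A, t) = -34 + A*(A + t)/(2*t) (S(A, t) = ((A + t)/((2*t)))*A - 34 = ((A + t)*(1/(2*t)))*A - 34 = ((A + t)/(2*t))*A - 34 = A*(A + t)/(2*t) - 34 = -34 + A*(A + t)/(2*t))
2479/(-4253) + 2174/S(2, 54) = 2479/(-4253) + 2174/(((½)*(2² + 54*(-68 + 2))/54)) = 2479*(-1/4253) + 2174/(((½)*(1/54)*(4 + 54*(-66)))) = -2479/4253 + 2174/(((½)*(1/54)*(4 - 3564))) = -2479/4253 + 2174/(((½)*(1/54)*(-3560))) = -2479/4253 + 2174/(-890/27) = -2479/4253 + 2174*(-27/890) = -2479/4253 - 29349/445 = -125924452/1892585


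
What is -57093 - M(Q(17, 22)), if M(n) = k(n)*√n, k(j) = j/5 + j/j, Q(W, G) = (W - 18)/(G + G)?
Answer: -57093 - 219*I*√11/4840 ≈ -57093.0 - 0.15007*I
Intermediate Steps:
Q(W, G) = (-18 + W)/(2*G) (Q(W, G) = (-18 + W)/((2*G)) = (-18 + W)*(1/(2*G)) = (-18 + W)/(2*G))
k(j) = 1 + j/5 (k(j) = j*(⅕) + 1 = j/5 + 1 = 1 + j/5)
M(n) = √n*(1 + n/5) (M(n) = (1 + n/5)*√n = √n*(1 + n/5))
-57093 - M(Q(17, 22)) = -57093 - √((½)*(-18 + 17)/22)*(5 + (½)*(-18 + 17)/22)/5 = -57093 - √((½)*(1/22)*(-1))*(5 + (½)*(1/22)*(-1))/5 = -57093 - √(-1/44)*(5 - 1/44)/5 = -57093 - I*√11/22*219/(5*44) = -57093 - 219*I*√11/4840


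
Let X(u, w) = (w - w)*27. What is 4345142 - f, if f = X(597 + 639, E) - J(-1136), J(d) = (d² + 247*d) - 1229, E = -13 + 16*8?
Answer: 5353817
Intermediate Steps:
E = 115 (E = -13 + 128 = 115)
X(u, w) = 0 (X(u, w) = 0*27 = 0)
J(d) = -1229 + d² + 247*d
f = -1008675 (f = 0 - (-1229 + (-1136)² + 247*(-1136)) = 0 - (-1229 + 1290496 - 280592) = 0 - 1*1008675 = 0 - 1008675 = -1008675)
4345142 - f = 4345142 - 1*(-1008675) = 4345142 + 1008675 = 5353817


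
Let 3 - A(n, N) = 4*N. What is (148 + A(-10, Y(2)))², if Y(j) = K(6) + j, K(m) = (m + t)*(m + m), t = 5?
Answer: 148225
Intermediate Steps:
K(m) = 2*m*(5 + m) (K(m) = (m + 5)*(m + m) = (5 + m)*(2*m) = 2*m*(5 + m))
Y(j) = 132 + j (Y(j) = 2*6*(5 + 6) + j = 2*6*11 + j = 132 + j)
A(n, N) = 3 - 4*N
(148 + A(-10, Y(2)))² = (148 + (3 - 4*(132 + 2)))² = (148 + (3 - 4*134))² = (148 + (3 - 536))² = (148 - 533)² = (-385)² = 148225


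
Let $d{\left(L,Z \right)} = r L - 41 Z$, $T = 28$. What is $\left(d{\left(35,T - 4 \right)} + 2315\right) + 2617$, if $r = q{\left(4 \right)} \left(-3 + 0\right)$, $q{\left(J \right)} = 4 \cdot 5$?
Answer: $1848$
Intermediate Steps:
$q{\left(J \right)} = 20$
$r = -60$ ($r = 20 \left(-3 + 0\right) = 20 \left(-3\right) = -60$)
$d{\left(L,Z \right)} = - 60 L - 41 Z$
$\left(d{\left(35,T - 4 \right)} + 2315\right) + 2617 = \left(\left(\left(-60\right) 35 - 41 \left(28 - 4\right)\right) + 2315\right) + 2617 = \left(\left(-2100 - 41 \left(28 - 4\right)\right) + 2315\right) + 2617 = \left(\left(-2100 - 984\right) + 2315\right) + 2617 = \left(-3084 + 2315\right) + 2617 = -769 + 2617 = 1848$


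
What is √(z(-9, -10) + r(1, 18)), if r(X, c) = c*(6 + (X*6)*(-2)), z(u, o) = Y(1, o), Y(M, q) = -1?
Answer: I*√109 ≈ 10.44*I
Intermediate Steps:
z(u, o) = -1
r(X, c) = c*(6 - 12*X) (r(X, c) = c*(6 + (6*X)*(-2)) = c*(6 - 12*X))
√(z(-9, -10) + r(1, 18)) = √(-1 + 6*18*(1 - 2*1)) = √(-1 + 6*18*(1 - 2)) = √(-1 + 6*18*(-1)) = √(-1 - 108) = √(-109) = I*√109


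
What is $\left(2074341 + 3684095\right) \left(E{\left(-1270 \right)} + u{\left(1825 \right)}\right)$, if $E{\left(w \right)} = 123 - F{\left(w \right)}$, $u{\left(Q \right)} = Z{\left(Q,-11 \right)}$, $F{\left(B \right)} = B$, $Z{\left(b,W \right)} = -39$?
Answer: $7796922344$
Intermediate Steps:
$u{\left(Q \right)} = -39$
$E{\left(w \right)} = 123 - w$
$\left(2074341 + 3684095\right) \left(E{\left(-1270 \right)} + u{\left(1825 \right)}\right) = \left(2074341 + 3684095\right) \left(\left(123 - -1270\right) - 39\right) = 5758436 \left(\left(123 + 1270\right) - 39\right) = 5758436 \left(1393 - 39\right) = 5758436 \cdot 1354 = 7796922344$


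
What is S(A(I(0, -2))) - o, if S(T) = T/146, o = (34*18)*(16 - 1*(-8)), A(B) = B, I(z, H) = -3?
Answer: -2144451/146 ≈ -14688.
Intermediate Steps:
o = 14688 (o = 612*(16 + 8) = 612*24 = 14688)
S(T) = T/146 (S(T) = T*(1/146) = T/146)
S(A(I(0, -2))) - o = (1/146)*(-3) - 1*14688 = -3/146 - 14688 = -2144451/146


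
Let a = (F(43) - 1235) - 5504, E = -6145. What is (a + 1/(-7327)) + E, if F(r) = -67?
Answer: -94891978/7327 ≈ -12951.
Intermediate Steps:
a = -6806 (a = (-67 - 1235) - 5504 = -1302 - 5504 = -6806)
(a + 1/(-7327)) + E = (-6806 + 1/(-7327)) - 6145 = (-6806 - 1/7327) - 6145 = -49867563/7327 - 6145 = -94891978/7327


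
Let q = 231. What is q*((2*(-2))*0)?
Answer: 0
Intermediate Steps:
q*((2*(-2))*0) = 231*((2*(-2))*0) = 231*(-4*0) = 231*0 = 0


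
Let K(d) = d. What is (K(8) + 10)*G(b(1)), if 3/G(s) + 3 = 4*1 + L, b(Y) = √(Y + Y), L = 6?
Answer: 54/7 ≈ 7.7143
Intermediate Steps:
b(Y) = √2*√Y (b(Y) = √(2*Y) = √2*√Y)
G(s) = 3/7 (G(s) = 3/(-3 + (4*1 + 6)) = 3/(-3 + (4 + 6)) = 3/(-3 + 10) = 3/7)
(K(8) + 10)*G(b(1)) = (8 + 10)*(3/7) = 18*(3/7) = 54/7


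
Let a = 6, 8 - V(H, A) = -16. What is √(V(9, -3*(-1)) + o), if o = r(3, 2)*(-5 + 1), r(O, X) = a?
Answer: 0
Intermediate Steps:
V(H, A) = 24 (V(H, A) = 8 - 1*(-16) = 8 + 16 = 24)
r(O, X) = 6
o = -24 (o = 6*(-5 + 1) = 6*(-4) = -24)
√(V(9, -3*(-1)) + o) = √(24 - 24) = √0 = 0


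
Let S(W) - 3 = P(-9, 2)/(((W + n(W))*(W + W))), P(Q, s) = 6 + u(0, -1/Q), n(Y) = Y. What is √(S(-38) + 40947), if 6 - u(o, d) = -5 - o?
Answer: √236527217/76 ≈ 202.36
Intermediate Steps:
u(o, d) = 11 + o (u(o, d) = 6 - (-5 - o) = 6 + (5 + o) = 11 + o)
P(Q, s) = 17 (P(Q, s) = 6 + (11 + 0) = 6 + 11 = 17)
S(W) = 3 + 17/(4*W²) (S(W) = 3 + 17/(((W + W)*(W + W))) = 3 + 17/(((2*W)*(2*W))) = 3 + 17/((4*W²)) = 3 + 17*(1/(4*W²)) = 3 + 17/(4*W²))
√(S(-38) + 40947) = √((3 + (17/4)/(-38)²) + 40947) = √((3 + (17/4)*(1/1444)) + 40947) = √((3 + 17/5776) + 40947) = √(17345/5776 + 40947) = √(236527217/5776) = √236527217/76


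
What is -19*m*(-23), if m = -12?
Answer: -5244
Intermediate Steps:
-19*m*(-23) = -19*(-12)*(-23) = 228*(-23) = -5244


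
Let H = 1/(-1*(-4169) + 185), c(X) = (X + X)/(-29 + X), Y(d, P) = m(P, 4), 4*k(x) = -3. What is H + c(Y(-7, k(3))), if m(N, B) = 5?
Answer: -10879/26124 ≈ -0.41644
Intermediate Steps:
k(x) = -3/4 (k(x) = (1/4)*(-3) = -3/4)
Y(d, P) = 5
c(X) = 2*X/(-29 + X) (c(X) = (2*X)/(-29 + X) = 2*X/(-29 + X))
H = 1/4354 (H = 1/(4169 + 185) = 1/4354 ≈ 0.00022967)
H + c(Y(-7, k(3))) = 1/4354 + 2*5/(-29 + 5) = 1/4354 + 2*5/(-24) = 1/4354 + 2*5*(-1/24) = 1/4354 - 5/12 = -10879/26124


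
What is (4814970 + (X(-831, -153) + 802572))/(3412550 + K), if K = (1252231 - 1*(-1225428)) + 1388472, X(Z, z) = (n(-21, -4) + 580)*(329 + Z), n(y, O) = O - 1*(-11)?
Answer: 5322868/7278681 ≈ 0.73130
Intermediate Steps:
n(y, O) = 11 + O (n(y, O) = O + 11 = 11 + O)
X(Z, z) = 193123 + 587*Z (X(Z, z) = ((11 - 4) + 580)*(329 + Z) = (7 + 580)*(329 + Z) = 587*(329 + Z) = 193123 + 587*Z)
K = 3866131 (K = (1252231 + 1225428) + 1388472 = 2477659 + 1388472 = 3866131)
(4814970 + (X(-831, -153) + 802572))/(3412550 + K) = (4814970 + ((193123 + 587*(-831)) + 802572))/(3412550 + 3866131) = (4814970 + ((193123 - 487797) + 802572))/7278681 = (4814970 + (-294674 + 802572))*(1/7278681) = (4814970 + 507898)*(1/7278681) = 5322868*(1/7278681) = 5322868/7278681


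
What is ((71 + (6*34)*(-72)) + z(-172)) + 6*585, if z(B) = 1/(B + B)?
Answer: -3820809/344 ≈ -11107.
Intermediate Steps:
z(B) = 1/(2*B)
((71 + (6*34)*(-72)) + z(-172)) + 6*585 = ((71 + (6*34)*(-72)) + (½)/(-172)) + 6*585 = ((71 + 204*(-72)) + (½)*(-1/172)) + 3510 = ((71 - 14688) - 1/344) + 3510 = (-14617 - 1/344) + 3510 = -5028249/344 + 3510 = -3820809/344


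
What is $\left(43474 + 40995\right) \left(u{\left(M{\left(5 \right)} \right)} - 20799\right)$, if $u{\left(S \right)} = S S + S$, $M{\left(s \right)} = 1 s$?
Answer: $-1754336661$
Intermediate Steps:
$M{\left(s \right)} = s$
$u{\left(S \right)} = S + S^{2}$ ($u{\left(S \right)} = S^{2} + S = S + S^{2}$)
$\left(43474 + 40995\right) \left(u{\left(M{\left(5 \right)} \right)} - 20799\right) = \left(43474 + 40995\right) \left(5 \left(1 + 5\right) - 20799\right) = 84469 \left(5 \cdot 6 - 20799\right) = 84469 \left(30 - 20799\right) = 84469 \left(-20769\right) = -1754336661$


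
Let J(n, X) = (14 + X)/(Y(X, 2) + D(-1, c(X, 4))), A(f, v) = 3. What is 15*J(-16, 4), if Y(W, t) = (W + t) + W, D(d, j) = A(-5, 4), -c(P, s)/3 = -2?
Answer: 270/13 ≈ 20.769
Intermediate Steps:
c(P, s) = 6 (c(P, s) = -3*(-2) = 6)
D(d, j) = 3
Y(W, t) = t + 2*W
J(n, X) = (14 + X)/(5 + 2*X) (J(n, X) = (14 + X)/((2 + 2*X) + 3) = (14 + X)/(5 + 2*X))
15*J(-16, 4) = 15*((14 + 4)/(5 + 2*4)) = 15*(18/(5 + 8)) = 15*(18/13) = 270/13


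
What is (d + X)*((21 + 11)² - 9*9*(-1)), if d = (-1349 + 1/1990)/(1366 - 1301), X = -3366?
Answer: -7447302353/1990 ≈ -3.7424e+6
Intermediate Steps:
d = -2684509/129350 (d = (-1349 + 1/1990)/65 = -2684509/1990*1/65 = -2684509/129350 ≈ -20.754)
(d + X)*((21 + 11)² - 9*9*(-1)) = (-2684509/129350 - 3366)*((21 + 11)² - 9*9*(-1)) = -438076609*(32² - 81*(-1))/129350 = -438076609*(1024 + 81)/129350 = -438076609/129350*1105 = -7447302353/1990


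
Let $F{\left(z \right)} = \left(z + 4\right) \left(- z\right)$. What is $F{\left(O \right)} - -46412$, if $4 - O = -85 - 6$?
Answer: $37007$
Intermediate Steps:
$O = 95$ ($O = 4 - \left(-85 - 6\right) = 4 - -91 = 4 + 91 = 95$)
$F{\left(z \right)} = - z \left(4 + z\right)$ ($F{\left(z \right)} = \left(4 + z\right) \left(- z\right) = - z \left(4 + z\right)$)
$F{\left(O \right)} - -46412 = \left(-1\right) 95 \left(4 + 95\right) - -46412 = \left(-1\right) 95 \cdot 99 + 46412 = -9405 + 46412 = 37007$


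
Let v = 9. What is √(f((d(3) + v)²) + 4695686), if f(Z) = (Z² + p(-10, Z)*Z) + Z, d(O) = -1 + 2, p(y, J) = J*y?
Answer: 3*√511754 ≈ 2146.1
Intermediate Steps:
d(O) = 1
f(Z) = Z - 9*Z² (f(Z) = (Z² + (Z*(-10))*Z) + Z = (Z² + (-10*Z)*Z) + Z = (Z² - 10*Z²) + Z = -9*Z² + Z = Z - 9*Z²)
√(f((d(3) + v)²) + 4695686) = √((1 + 9)²*(1 - 9*(1 + 9)²) + 4695686) = √(10²*(1 - 9*10²) + 4695686) = √(100*(1 - 9*100) + 4695686) = √(100*(1 - 900) + 4695686) = √(100*(-899) + 4695686) = √(-89900 + 4695686) = √4605786 = 3*√511754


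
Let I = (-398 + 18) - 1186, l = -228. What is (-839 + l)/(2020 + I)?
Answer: -1067/454 ≈ -2.3502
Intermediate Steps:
I = -1566 (I = -380 - 1186 = -1566)
(-839 + l)/(2020 + I) = (-839 - 228)/(2020 - 1566) = -1067/454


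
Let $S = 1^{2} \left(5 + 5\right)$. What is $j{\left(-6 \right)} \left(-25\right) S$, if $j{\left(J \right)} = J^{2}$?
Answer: $-9000$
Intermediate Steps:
$S = 10$ ($S = 1 \cdot 10 = 10$)
$j{\left(-6 \right)} \left(-25\right) S = \left(-6\right)^{2} \left(-25\right) 10 = 36 \left(-25\right) 10 = \left(-900\right) 10 = -9000$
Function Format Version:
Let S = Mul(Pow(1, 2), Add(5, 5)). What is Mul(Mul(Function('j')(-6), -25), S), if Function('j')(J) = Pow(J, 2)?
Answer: -9000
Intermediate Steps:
S = 10 (S = Mul(1, 10) = 10)
Mul(Mul(Function('j')(-6), -25), S) = Mul(Mul(Pow(-6, 2), -25), 10) = Mul(Mul(36, -25), 10) = Mul(-900, 10) = -9000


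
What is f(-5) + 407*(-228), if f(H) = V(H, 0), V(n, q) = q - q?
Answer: -92796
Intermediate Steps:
V(n, q) = 0
f(H) = 0
f(-5) + 407*(-228) = 0 + 407*(-228) = 0 - 92796 = -92796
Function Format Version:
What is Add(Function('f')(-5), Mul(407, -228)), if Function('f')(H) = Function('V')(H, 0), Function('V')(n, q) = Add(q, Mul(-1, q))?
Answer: -92796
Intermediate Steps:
Function('V')(n, q) = 0
Function('f')(H) = 0
Add(Function('f')(-5), Mul(407, -228)) = Add(0, Mul(407, -228)) = Add(0, -92796) = -92796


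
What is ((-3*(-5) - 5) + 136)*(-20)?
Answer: -2920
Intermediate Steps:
((-3*(-5) - 5) + 136)*(-20) = ((15 - 5) + 136)*(-20) = (10 + 136)*(-20) = 146*(-20) = -2920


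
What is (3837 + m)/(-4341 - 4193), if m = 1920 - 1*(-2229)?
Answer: -3993/4267 ≈ -0.93579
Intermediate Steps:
m = 4149 (m = 1920 + 2229 = 4149)
(3837 + m)/(-4341 - 4193) = (3837 + 4149)/(-4341 - 4193) = 7986/(-8534) = 7986*(-1/8534) = -3993/4267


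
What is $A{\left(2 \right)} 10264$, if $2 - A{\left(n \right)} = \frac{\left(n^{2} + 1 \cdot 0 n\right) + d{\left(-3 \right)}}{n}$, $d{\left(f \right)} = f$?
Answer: $15396$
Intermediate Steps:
$A{\left(n \right)} = 2 - \frac{-3 + n^{2}}{n}$ ($A{\left(n \right)} = 2 - \frac{\left(n^{2} + 1 \cdot 0 n\right) - 3}{n} = 2 - \frac{\left(n^{2} + 0 n\right) - 3}{n} = 2 - \frac{\left(n^{2} + 0\right) - 3}{n} = 2 - \frac{n^{2} - 3}{n} = 2 - \frac{-3 + n^{2}}{n}$)
$A{\left(2 \right)} 10264 = \left(2 - 2 + \frac{3}{2}\right) 10264 = \frac{3}{2} \cdot 10264 = 15396$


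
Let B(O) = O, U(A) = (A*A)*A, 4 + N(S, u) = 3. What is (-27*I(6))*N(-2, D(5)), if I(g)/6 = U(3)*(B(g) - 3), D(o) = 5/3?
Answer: 13122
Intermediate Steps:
D(o) = 5/3 (D(o) = 5*(1/3) = 5/3)
N(S, u) = -1 (N(S, u) = -4 + 3 = -1)
U(A) = A**3 (U(A) = A**2*A = A**3)
I(g) = -486 + 162*g (I(g) = 6*(3**3*(g - 3)) = 6*(27*(-3 + g)) = 6*(-81 + 27*g) = -486 + 162*g)
(-27*I(6))*N(-2, D(5)) = -27*(-486 + 162*6)*(-1) = -27*(-486 + 972)*(-1) = -27*486*(-1) = -13122*(-1) = 13122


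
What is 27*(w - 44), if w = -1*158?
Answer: -5454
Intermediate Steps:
w = -158
27*(w - 44) = 27*(-158 - 44) = 27*(-202) = -5454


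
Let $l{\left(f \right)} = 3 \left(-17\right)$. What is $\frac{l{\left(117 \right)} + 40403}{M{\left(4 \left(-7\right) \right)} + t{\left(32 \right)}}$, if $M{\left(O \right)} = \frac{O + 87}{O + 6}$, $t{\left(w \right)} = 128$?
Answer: $\frac{887744}{2757} \approx 322.0$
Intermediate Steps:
$l{\left(f \right)} = -51$
$M{\left(O \right)} = \frac{87 + O}{6 + O}$
$\frac{l{\left(117 \right)} + 40403}{M{\left(4 \left(-7\right) \right)} + t{\left(32 \right)}} = \frac{-51 + 40403}{\frac{87 + 4 \left(-7\right)}{6 + 4 \left(-7\right)} + 128} = \frac{40352}{\frac{87 - 28}{6 - 28} + 128} = \frac{40352}{\frac{1}{-22} \cdot 59 + 128} = \frac{40352}{\left(- \frac{1}{22}\right) 59 + 128} = \frac{40352}{- \frac{59}{22} + 128} = \frac{40352}{\frac{2757}{22}} = 40352 \cdot \frac{22}{2757} = \frac{887744}{2757}$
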